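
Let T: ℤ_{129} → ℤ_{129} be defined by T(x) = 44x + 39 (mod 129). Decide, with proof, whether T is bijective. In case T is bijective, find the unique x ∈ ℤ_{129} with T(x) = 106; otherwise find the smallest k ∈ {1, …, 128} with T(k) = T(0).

110

Recall: T is injective if T(a) = T(b) implies a = b.
Suppose T(a) = T(b) in ℤ_{129}. Then 44a + 39 ≡ 44b + 39 (mod 129), therefore 44(a − b) ≡ 0 (mod 129).
Since gcd(44, 129) = 1, 44 is invertible modulo 129, thus a − b ≡ 0 (mod 129), i.e. a = b.
We now compute 44⁻¹ mod 129 explicitly. Euclid's algorithm: 129 = 2·44 + 41, 44 = 1·41 + 3, 41 = 13·3 + 2, 3 = 1·2 + 1; back-substituting gives 1 = 44·44 − 15·129, so 44⁻¹ ≡ 44 (mod 129).
Then y ↦ 44(y − 39) is a two-sided inverse to T, so every y ∈ ℤ_{129} has a preimage.
Therefore T is bijective.
Since T is bijective, we compute T⁻¹(106): solve 44x + 39 ≡ 106 (mod 129), i.e. 44x ≡ 67 (mod 129).
Multiplying by 44⁻¹ = 44 gives x ≡ 44·67 = 2948 = 22·129 + 110 ≡ 110 (mod 129).
Check: T(110) = 44·110 + 39 = 4879 = 37·129 + 106 ≡ 106 (mod 129).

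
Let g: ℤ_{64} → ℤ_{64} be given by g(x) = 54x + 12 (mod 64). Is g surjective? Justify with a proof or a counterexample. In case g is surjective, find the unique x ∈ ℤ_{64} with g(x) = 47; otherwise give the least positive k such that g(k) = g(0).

Recall that surjectivity means every element of the codomain has a preimage under g.
Since gcd(54, 64) = 2, we have 54x ≡ 0 (mod 2) for all x, so g(x) ≡ 0 (mod 2).
But 1 ≢ 0 (mod 2), so 1 ∈ ℤ_{64} has no preimage. Thus g is not surjective.
Since g is not surjective, we find the least positive k with g(k) = g(0): this means 54k ≡ 0 (mod 64), i.e. 64 ∣ 54k. Since gcd(54, 64) = 2, dividing through by 2 this holds exactly when 32 ∣ 27k, and as gcd(27, 32) = 1, exactly when 32 ∣ k.
The smallest positive such k is 32.

32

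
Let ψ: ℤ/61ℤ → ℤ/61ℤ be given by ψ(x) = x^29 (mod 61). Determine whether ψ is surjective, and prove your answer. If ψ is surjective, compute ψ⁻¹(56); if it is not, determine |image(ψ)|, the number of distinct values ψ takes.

12

Since 61 is prime, the nonzero elements of ℤ/61ℤ form a cyclic group of order 60.
As gcd(29, 60) = 1, raising to the 29th power is a bijection on this group: if a^29 ≡ b^29 then (ab^{−1})^29 = 1, and the only element of order dividing gcd(29, 60) = 1 is 1, so a = b.
With ψ(0) = 0 this makes ψ injective on all of ℤ/61ℤ, hence bijective (finite equal-size domain and codomain). In particular ψ is surjective.
Since ψ is surjective, we find the preimage of 56. The inverse of x ↦ x^29 on (ℤ/61ℤ)^× is x ↦ x^29, because 29·29 = 841 = 14·60 + 1 ≡ 1 (mod 60) and x^{60} = 1 for x ≠ 0 (Fermat). So ψ⁻¹(56) = 56^29 mod 61.
Repeated squaring mod 61: 56^1 ≡ 56, 56^2 ≡ 56² = 3136 ≡ 25, 56^4 ≡ 25² = 625 ≡ 15, 56^8 ≡ 15² = 225 ≡ 42, 56^16 ≡ 42² = 1764 ≡ 56. Since 29 = 16 + 8 + 4 + 1, 56^29 ≡ 56·42·15·56: 56·42 = 2352 ≡ 34, then 34·15 = 510 ≡ 22, then 22·56 = 1232 ≡ 12. So 56^29 ≡ 12 (mod 61).
Hence ψ⁻¹(56) = 12.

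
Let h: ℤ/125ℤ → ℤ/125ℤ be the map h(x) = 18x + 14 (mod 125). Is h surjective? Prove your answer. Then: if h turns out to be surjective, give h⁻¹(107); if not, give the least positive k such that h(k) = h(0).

Since gcd(18, 125) = 1, 18 is invertible modulo 125. Euclid's algorithm: 125 = 6·18 + 17, 18 = 1·17 + 1; back-substituting gives 1 = 7·18 − 1·125, so 18⁻¹ ≡ 7 (mod 125).
Then y ↦ 7(y − 14) is a two-sided inverse to h, so every y ∈ ℤ/125ℤ has a preimage.
Therefore h is surjective.
Since h is surjective, we find h⁻¹(107): we need 18x ≡ 107 − 14 ≡ 93 (mod 125). Using 18⁻¹ = 7: x ≡ 7·93 = 651 = 5·125 + 26, so x = 26.
Check: h(26) = 18·26 + 14 = 482 = 3·125 + 107 ≡ 107 (mod 125).

26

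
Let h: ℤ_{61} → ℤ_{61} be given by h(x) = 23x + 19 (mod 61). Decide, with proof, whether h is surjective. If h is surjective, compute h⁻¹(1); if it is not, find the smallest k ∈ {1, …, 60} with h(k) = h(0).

39

Since gcd(23, 61) = 1, 23 is invertible modulo 61. Euclid's algorithm: 61 = 2·23 + 15, 23 = 1·15 + 8, 15 = 1·8 + 7, 8 = 1·7 + 1; back-substituting gives 1 = 8·23 − 3·61, so 23⁻¹ ≡ 8 (mod 61).
Then y ↦ 8(y − 19) is a two-sided inverse to h, so every y ∈ ℤ_{61} has a preimage.
So h is surjective.
Since h is surjective, we find h⁻¹(1): we need 23x ≡ 1 − 19 ≡ 43 (mod 61). Using 23⁻¹ = 8: x ≡ 8·43 = 344 = 5·61 + 39, so x = 39.
Check: h(39) = 23·39 + 19 = 916 = 15·61 + 1 ≡ 1 (mod 61).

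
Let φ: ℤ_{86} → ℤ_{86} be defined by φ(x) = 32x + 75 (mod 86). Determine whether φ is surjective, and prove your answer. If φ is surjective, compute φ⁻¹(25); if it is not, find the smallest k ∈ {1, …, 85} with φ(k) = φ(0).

By definition, φ is surjective if every y in the codomain equals φ(x) for some x in the domain.
Since gcd(32, 86) = 2, we have 32x ≡ 0 (mod 2) for all x, so φ(x) ≡ 1 (mod 2).
But 0 ≢ 1 (mod 2), so 0 ∈ ℤ_{86} has no preimage. So φ is not surjective.
Since φ is not surjective, we find the least positive k with φ(k) = φ(0): this means 32k ≡ 0 (mod 86), i.e. 86 ∣ 32k. Since gcd(32, 86) = 2, dividing through by 2 this holds exactly when 43 ∣ 16k, and as gcd(16, 43) = 1, exactly when 43 ∣ k.
The smallest positive such k is 43.

43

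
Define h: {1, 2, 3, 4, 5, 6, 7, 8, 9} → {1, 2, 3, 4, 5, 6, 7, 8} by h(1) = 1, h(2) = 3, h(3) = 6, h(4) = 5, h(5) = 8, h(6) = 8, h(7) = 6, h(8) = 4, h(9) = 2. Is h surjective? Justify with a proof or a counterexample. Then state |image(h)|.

7

No element maps to 7, so h is not surjective.
The image of h is {1, 2, 3, 4, 5, 6, 8}, which has 7 elements.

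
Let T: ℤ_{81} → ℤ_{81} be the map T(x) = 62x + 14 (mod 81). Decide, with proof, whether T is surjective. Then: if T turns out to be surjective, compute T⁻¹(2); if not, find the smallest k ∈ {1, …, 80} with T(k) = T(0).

39

Since gcd(62, 81) = 1, 62 is invertible modulo 81. Euclid's algorithm: 81 = 1·62 + 19, 62 = 3·19 + 5, 19 = 3·5 + 4, 5 = 1·4 + 1; back-substituting gives 1 = 17·62 − 13·81, so 62⁻¹ ≡ 17 (mod 81).
For any y ∈ ℤ_{81}, x = 17(y − 14) mod 81 satisfies T(x) = 62·17(y − 14) + 14 ≡ y (since 62·17 ≡ 1 mod 81). So every y has a preimage.
Hence T is surjective.
Since T is surjective, we compute T⁻¹(2): solve 62x + 14 ≡ 2 (mod 81), i.e. 62x ≡ 69 (mod 81).
Multiplying by 62⁻¹ = 17 gives x ≡ 17·69 = 1173 = 14·81 + 39 ≡ 39 (mod 81).
Check: T(39) = 62·39 + 14 = 2432 = 30·81 + 2 ≡ 2 (mod 81).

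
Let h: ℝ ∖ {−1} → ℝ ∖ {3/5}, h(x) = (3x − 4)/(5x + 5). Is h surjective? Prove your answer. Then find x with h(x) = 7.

-39/32

For any y ≠ 3/5, solving y(5x + 5) = 3x − 4 for x gives a well-defined x ≠ −1. So h is surjective.
Solving h(x) = 7: cross-multiplying gives 3x − 4 = 7(5x + 5), which rearranges to −32x = 39, so x = −39/32.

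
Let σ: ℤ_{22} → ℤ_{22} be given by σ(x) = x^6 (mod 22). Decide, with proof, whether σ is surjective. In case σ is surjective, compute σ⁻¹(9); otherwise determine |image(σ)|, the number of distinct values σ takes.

σ(10): Repeated squaring mod 22: 10^1 ≡ 10, 10^2 ≡ 10² = 100 ≡ 12, 10^4 ≡ 12² = 144 ≡ 12. Since 6 = 4 + 2, 10^6 ≡ 12·12: 12·12 = 144 ≡ 12. So 10^6 ≡ 12 (mod 22).
σ(12): Repeated squaring mod 22: 12^1 ≡ 12, 12^2 ≡ 12² = 144 ≡ 12, 12^4 ≡ 12² = 144 ≡ 12. Since 6 = 4 + 2, 12^6 ≡ 12·12: 12·12 = 144 ≡ 12. So 12^6 ≡ 12 (mod 22).
So σ(10) = σ(12) = 12 while 10 ≠ 12, hence σ is not injective.
A non-injective map from the 22-element set ℤ_{22} to itself takes at most 21 distinct values, so it cannot be surjective. Therefore σ is not surjective.
Since σ is not surjective, we determine |image(σ)|. Computing x^6 mod 22 for each x (by repeated squaring, reducing mod 22 at every step), the values σ(0), σ(1), …, σ(21) are: 0, 1, 20, 3, 4, 5, 16, 15, 14, 9, 12, 11, 12, 9, 14, 15, 16, 5, 4, 3, 20, 1.
The distinct values are {0, 1, 3, 4, 5, 9, 11, 12, 14, 15, 16, 20}; there are 12 of them.

12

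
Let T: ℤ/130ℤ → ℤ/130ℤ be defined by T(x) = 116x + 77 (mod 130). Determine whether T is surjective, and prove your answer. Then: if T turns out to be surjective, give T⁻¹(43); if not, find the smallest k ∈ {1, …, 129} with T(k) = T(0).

65

Since gcd(116, 130) = 2, we have 116x ≡ 0 (mod 2) for all x, so T(x) ≡ 1 (mod 2).
But 0 ≢ 1 (mod 2), so 0 ∈ ℤ/130ℤ has no preimage. Thus T is not surjective.
Since T is not surjective, we find the least positive k with T(k) = T(0): this means 116k ≡ 0 (mod 130), i.e. 130 ∣ 116k. Since gcd(116, 130) = 2, dividing through by 2 this holds exactly when 65 ∣ 58k, and as gcd(58, 65) = 1, exactly when 65 ∣ k.
The smallest positive such k is 65.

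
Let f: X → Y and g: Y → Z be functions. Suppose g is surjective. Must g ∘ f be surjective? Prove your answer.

not surjective

No. Take X = {0}, Y = Z = {0, 1, 2, 3, 4, 5}, f(0) = 0, and g = identity (surjective).
Then (g ∘ f)(0) = 0, and 5 ∈ Z has no preimage under g ∘ f, so g ∘ f is not surjective.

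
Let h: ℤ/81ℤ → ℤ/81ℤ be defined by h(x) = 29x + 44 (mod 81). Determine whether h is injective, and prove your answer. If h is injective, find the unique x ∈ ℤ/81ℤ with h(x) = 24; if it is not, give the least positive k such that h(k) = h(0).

44

If h(s) = h(t), then 29s ≡ 29t (mod 81). Because gcd(29, 81) = 1, we may cancel 29 to get s ≡ t (mod 81).
So h is injective.
We now compute 29⁻¹ mod 81 explicitly. Euclid's algorithm: 81 = 2·29 + 23, 29 = 1·23 + 6, 23 = 3·6 + 5, 6 = 1·5 + 1; back-substituting gives 1 = 14·29 − 5·81, so 29⁻¹ ≡ 14 (mod 81).
Since h is injective, we compute h⁻¹(24): solve 29x + 44 ≡ 24 (mod 81), i.e. 29x ≡ 61 (mod 81).
Multiplying by 29⁻¹ = 14 gives x ≡ 14·61 = 854 = 10·81 + 44 ≡ 44 (mod 81).
Check: h(44) = 29·44 + 44 = 1320 = 16·81 + 24 ≡ 24 (mod 81).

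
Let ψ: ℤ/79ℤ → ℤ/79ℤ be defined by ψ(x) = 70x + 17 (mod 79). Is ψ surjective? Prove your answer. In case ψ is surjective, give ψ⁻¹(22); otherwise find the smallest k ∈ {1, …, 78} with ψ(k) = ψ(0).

17

Since gcd(70, 79) = 1, 70 is invertible modulo 79. Euclid's algorithm: 79 = 1·70 + 9, 70 = 7·9 + 7, 9 = 1·7 + 2, 7 = 3·2 + 1; back-substituting gives 1 = 35·70 − 31·79, so 70⁻¹ ≡ 35 (mod 79).
For any y ∈ ℤ/79ℤ, x = 35(y − 17) mod 79 satisfies ψ(x) = 70·35(y − 17) + 17 ≡ y (since 70·35 ≡ 1 mod 79). So every y has a preimage.
So ψ is surjective.
Since ψ is surjective, we find ψ⁻¹(22): we need 70x ≡ 22 − 17 ≡ 5 (mod 79). Using 70⁻¹ = 35: x ≡ 35·5 = 175 = 2·79 + 17, so x = 17.
Check: ψ(17) = 70·17 + 17 = 1207 = 15·79 + 22 ≡ 22 (mod 79).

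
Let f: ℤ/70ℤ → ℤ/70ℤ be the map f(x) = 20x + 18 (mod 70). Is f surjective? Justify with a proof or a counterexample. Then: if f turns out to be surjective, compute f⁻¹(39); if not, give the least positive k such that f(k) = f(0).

Since gcd(20, 70) = 10, we have 20x ≡ 0 (mod 10) for all x, so f(x) ≡ 8 (mod 10).
But 0 ≢ 8 (mod 10), so 0 ∈ ℤ/70ℤ has no preimage. Thus f is not surjective.
Since f is not surjective, we find the least positive k with f(k) = f(0): this means 20k ≡ 0 (mod 70), i.e. 70 ∣ 20k. Since gcd(20, 70) = 10, dividing through by 10 this holds exactly when 7 ∣ 2k, and as gcd(2, 7) = 1, exactly when 7 ∣ k.
The smallest positive such k is 7.

7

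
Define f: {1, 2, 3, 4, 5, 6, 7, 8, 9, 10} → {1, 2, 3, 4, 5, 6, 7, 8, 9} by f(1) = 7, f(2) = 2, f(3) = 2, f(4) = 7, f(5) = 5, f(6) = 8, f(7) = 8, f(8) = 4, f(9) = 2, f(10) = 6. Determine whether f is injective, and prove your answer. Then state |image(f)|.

6

f(2) = 2 = f(3) with 2 ≠ 3, so f is not injective.
The image of f is {2, 4, 5, 6, 7, 8}, which has 6 elements.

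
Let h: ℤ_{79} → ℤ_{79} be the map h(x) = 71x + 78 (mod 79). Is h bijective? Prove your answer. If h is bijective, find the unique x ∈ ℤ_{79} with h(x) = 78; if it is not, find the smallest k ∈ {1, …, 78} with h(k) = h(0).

Suppose h(a) = h(b) in ℤ_{79}. Then 71a + 78 ≡ 71b + 78 (mod 79), therefore 71(a − b) ≡ 0 (mod 79).
Since gcd(71, 79) = 1, 71 is invertible modulo 79, hence a − b ≡ 0 (mod 79), i.e. a = b.
We now compute 71⁻¹ mod 79 explicitly. Euclid's algorithm: 79 = 1·71 + 8, 71 = 8·8 + 7, 8 = 1·7 + 1; back-substituting gives 1 = 69·71 − 62·79, so 71⁻¹ ≡ 69 (mod 79).
Then y ↦ 69(y − 78) is a two-sided inverse to h, so every y ∈ ℤ_{79} has a preimage.
So h is bijective.
Since h is bijective, we compute h⁻¹(78): solve 71x + 78 ≡ 78 (mod 79), i.e. 71x ≡ 0 (mod 79).
Multiplying by 71⁻¹ = 69 gives x ≡ 69·0 = 0 ≡ 0 (mod 79).
Check: h(0) = 71·0 + 78 = 78 ≡ 78 (mod 79).

0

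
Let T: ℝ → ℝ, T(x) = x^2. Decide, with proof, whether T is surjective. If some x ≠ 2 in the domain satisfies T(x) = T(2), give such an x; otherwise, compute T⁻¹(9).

-2

Since 2 is even, x^2 ≥ 0 for all x ∈ ℝ, so −1 ∈ ℝ has no preimage. So T is not surjective.
For the follow-up, such an x exists: taking x = −2 ∈ ℝ gives T(−2) = 4 = T(2) with −2 ≠ 2.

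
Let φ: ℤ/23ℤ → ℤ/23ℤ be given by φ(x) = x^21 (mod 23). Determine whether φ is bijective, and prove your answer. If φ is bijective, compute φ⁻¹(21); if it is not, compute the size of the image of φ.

11

Since 23 is prime, the nonzero elements of ℤ/23ℤ form a cyclic group of order 22.
As gcd(21, 22) = 1, raising to the 21st power is a bijection on this group: if s^21 ≡ t^21 then (st^{−1})^21 = 1, and the only element of order dividing gcd(21, 22) = 1 is 1, so s = t.
With φ(0) = 0 this makes φ injective on all of ℤ/23ℤ, hence bijective (finite equal-size domain and codomain). In particular φ is bijective.
Since φ is bijective, we find the preimage of 21. The inverse of x ↦ x^21 on (ℤ/23ℤ)^× is x ↦ x^21, because 21·21 = 441 = 20·22 + 1 ≡ 1 (mod 22) and x^{22} = 1 for x ≠ 0 (Fermat). So φ⁻¹(21) = 21^21 mod 23.
Repeated squaring mod 23: 21^1 ≡ 21, 21^2 ≡ 21² = 441 ≡ 4, 21^4 ≡ 4² = 16, 21^8 ≡ 16² = 256 ≡ 3, 21^16 ≡ 3² = 9. Since 21 = 16 + 4 + 1, 21^21 ≡ 9·16·21: 9·16 = 144 ≡ 6, then 6·21 = 126 ≡ 11. So 21^21 ≡ 11 (mod 23).
Hence φ⁻¹(21) = 11.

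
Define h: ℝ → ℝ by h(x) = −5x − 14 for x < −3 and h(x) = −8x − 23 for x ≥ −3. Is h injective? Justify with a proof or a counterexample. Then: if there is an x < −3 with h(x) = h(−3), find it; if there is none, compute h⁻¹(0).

-23/8

Both pieces are strictly decreasing (slopes −5 and −8), so each is injective on its own interval.
The left piece maps (−∞, −3) onto (1, ∞); the right piece maps [−3, ∞) onto (−∞, 1].
These images are disjoint, so no value is attained by both pieces. Thus h is injective.
Because the two images are disjoint, no x < −3 has h(x) = h(−3), so we compute h⁻¹(0): 0 lies in (−∞, 1], so solve −8x − 23 = 0: x = (0 + 23)/(−8) = −23/8.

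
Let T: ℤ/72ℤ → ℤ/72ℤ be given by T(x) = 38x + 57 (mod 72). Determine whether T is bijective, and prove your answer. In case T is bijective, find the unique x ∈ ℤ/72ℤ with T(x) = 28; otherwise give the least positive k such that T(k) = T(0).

36

Recall that injectivity means: for all u, v in the domain, T(u) = T(v) implies u = v.
We have gcd(38, 72) = 2 > 1. Taking u = 0 and v = 36: T(0) = 57 and T(36) = 38·36 + 57 = 1425 ≡ 57 (mod 72).
So T(0) = T(36) while 0 ≠ 36, so T is not injective, hence not bijective.
Since T is not bijective, we find the least positive k with T(k) = T(0): this means 38k ≡ 0 (mod 72), i.e. 72 ∣ 38k. Since gcd(38, 72) = 2, dividing through by 2 this holds exactly when 36 ∣ 19k, and as gcd(19, 36) = 1, exactly when 36 ∣ k.
The smallest positive such k is 36.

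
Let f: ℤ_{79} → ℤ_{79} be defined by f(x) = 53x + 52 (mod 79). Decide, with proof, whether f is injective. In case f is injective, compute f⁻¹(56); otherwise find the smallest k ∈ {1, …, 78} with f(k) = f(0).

12

Suppose f(s) = f(t) in ℤ_{79}. Then 53s + 52 ≡ 53t + 52 (mod 79), hence 53(s − t) ≡ 0 (mod 79).
Since gcd(53, 79) = 1, 53 is invertible modulo 79, thus s − t ≡ 0 (mod 79), i.e. s = t.
Thus f is injective.
We now compute 53⁻¹ mod 79 explicitly. Euclid's algorithm: 79 = 1·53 + 26, 53 = 2·26 + 1; back-substituting gives 1 = 3·53 − 2·79, so 53⁻¹ ≡ 3 (mod 79).
Since f is injective, we compute f⁻¹(56): solve 53x + 52 ≡ 56 (mod 79), i.e. 53x ≡ 4 (mod 79).
Multiplying by 53⁻¹ = 3 gives x ≡ 3·4 = 12 ≡ 12 (mod 79).
Check: f(12) = 53·12 + 52 = 688 = 8·79 + 56 ≡ 56 (mod 79).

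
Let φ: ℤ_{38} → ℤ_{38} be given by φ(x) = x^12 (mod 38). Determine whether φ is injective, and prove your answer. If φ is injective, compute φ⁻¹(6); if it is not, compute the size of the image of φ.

φ(3): Repeated squaring mod 38: 3^1 ≡ 3, 3^2 ≡ 3² = 9, 3^4 ≡ 9² = 81 ≡ 5, 3^8 ≡ 5² = 25. Since 12 = 8 + 4, 3^12 ≡ 25·5: 25·5 = 125 ≡ 11. So 3^12 ≡ 11 (mod 38).
φ(5): Repeated squaring mod 38: 5^1 ≡ 5, 5^2 ≡ 5² = 25, 5^4 ≡ 25² = 625 ≡ 17, 5^8 ≡ 17² = 289 ≡ 23. Since 12 = 8 + 4, 5^12 ≡ 23·17: 23·17 = 391 ≡ 11. So 5^12 ≡ 11 (mod 38).
So φ(3) = φ(5) = 11 while 3 ≠ 5, therefore φ is not injective.
Since φ is not injective, we determine |image(φ)|. Computing x^12 mod 38 for each x (by repeated squaring, reducing mod 38 at every step), the values φ(0), φ(1), …, φ(37) are: 0, 1, 30, 11, 26, 11, 26, 1, 20, 7, 26, 1, 20, 7, 30, 7, 30, 11, 20, 19, 20, 11, 30, 7, 30, 7, 20, 1, 26, 7, 20, 1, 26, 11, 26, 11, 30, 1.
The distinct values are {0, 1, 7, 11, 19, 20, 26, 30}; there are 8 of them.

8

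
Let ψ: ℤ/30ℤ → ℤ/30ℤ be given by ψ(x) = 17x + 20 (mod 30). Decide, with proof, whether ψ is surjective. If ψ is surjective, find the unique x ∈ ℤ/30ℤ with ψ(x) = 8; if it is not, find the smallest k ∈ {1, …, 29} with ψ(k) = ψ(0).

Since gcd(17, 30) = 1, 17 is invertible modulo 30. Euclid's algorithm: 30 = 1·17 + 13, 17 = 1·13 + 4, 13 = 3·4 + 1; back-substituting gives 1 = 23·17 − 13·30, so 17⁻¹ ≡ 23 (mod 30).
Then y ↦ 23(y − 20) is a two-sided inverse to ψ, so every y ∈ ℤ/30ℤ has a preimage.
So ψ is surjective.
Since ψ is surjective, we find ψ⁻¹(8): we need 17x ≡ 8 − 20 ≡ 18 (mod 30). Using 17⁻¹ = 23: x ≡ 23·18 = 414 = 13·30 + 24, so x = 24.
Check: ψ(24) = 17·24 + 20 = 428 = 14·30 + 8 ≡ 8 (mod 30).

24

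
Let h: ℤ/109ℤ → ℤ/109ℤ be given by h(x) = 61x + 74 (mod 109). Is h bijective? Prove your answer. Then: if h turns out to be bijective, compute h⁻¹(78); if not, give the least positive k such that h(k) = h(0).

9

Suppose h(u) = h(v) in ℤ/109ℤ. Then 61u + 74 ≡ 61v + 74 (mod 109), so 61(u − v) ≡ 0 (mod 109).
Since gcd(61, 109) = 1, 61 is invertible modulo 109, hence u − v ≡ 0 (mod 109), i.e. u = v.
We now compute 61⁻¹ mod 109 explicitly. Euclid's algorithm: 109 = 1·61 + 48, 61 = 1·48 + 13, 48 = 3·13 + 9, 13 = 1·9 + 4, 9 = 2·4 + 1; back-substituting gives 1 = 84·61 − 47·109, so 61⁻¹ ≡ 84 (mod 109).
For any y ∈ ℤ/109ℤ, x = 84(y − 74) mod 109 satisfies h(x) = 61·84(y − 74) + 74 ≡ y (since 61·84 ≡ 1 mod 109). So every y has a preimage.
Thus h is bijective.
Since h is bijective, we compute h⁻¹(78): solve 61x + 74 ≡ 78 (mod 109), i.e. 61x ≡ 4 (mod 109).
Multiplying by 61⁻¹ = 84 gives x ≡ 84·4 = 336 = 3·109 + 9 ≡ 9 (mod 109).
Check: h(9) = 61·9 + 74 = 623 = 5·109 + 78 ≡ 78 (mod 109).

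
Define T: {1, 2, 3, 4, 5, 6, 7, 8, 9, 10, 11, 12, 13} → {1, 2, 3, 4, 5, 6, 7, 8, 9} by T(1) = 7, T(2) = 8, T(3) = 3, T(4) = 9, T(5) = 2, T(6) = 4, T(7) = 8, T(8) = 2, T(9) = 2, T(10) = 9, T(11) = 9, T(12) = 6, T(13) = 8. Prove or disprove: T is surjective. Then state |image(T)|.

No element maps to 1, so T is not surjective.
The image of T is {2, 3, 4, 6, 7, 8, 9}, which has 7 elements.

7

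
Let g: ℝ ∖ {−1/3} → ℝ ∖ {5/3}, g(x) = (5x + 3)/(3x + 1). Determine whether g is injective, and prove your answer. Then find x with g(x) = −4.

Suppose g(a) = g(b). Cross-multiplying: (5a + 3)(3b + 1) = (5b + 3)(3a + 1).
Expanding both sides and cancelling the symmetric terms leaves −4·(a − b) = 0. Since −4 ≠ 0, a = b. Hence g is injective.
Solving g(x) = −4: cross-multiplying gives 5x + 3 = −4(3x + 1), which rearranges to 17x = −7, so x = −7/17.

-7/17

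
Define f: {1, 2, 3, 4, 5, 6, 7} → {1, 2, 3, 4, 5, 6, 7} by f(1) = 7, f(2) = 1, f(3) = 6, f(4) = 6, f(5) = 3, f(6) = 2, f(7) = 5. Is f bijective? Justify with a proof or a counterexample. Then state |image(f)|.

6

f(3) = 6 = f(4) with 3 ≠ 4, so f is not injective, hence not bijective.
The image of f is {1, 2, 3, 5, 6, 7}, which has 6 elements.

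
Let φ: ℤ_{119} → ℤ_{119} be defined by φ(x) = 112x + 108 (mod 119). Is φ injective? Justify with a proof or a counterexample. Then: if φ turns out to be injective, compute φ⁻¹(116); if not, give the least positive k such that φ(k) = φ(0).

17

We have gcd(112, 119) = 7 > 1. Taking a = 0 and b = 17: φ(0) = 108 and φ(17) = 112·17 + 108 = 2012 ≡ 108 (mod 119).
So φ(0) = φ(17) while 0 ≠ 17, therefore φ is not injective.
Since φ is not injective, we find the least positive k with φ(k) = φ(0): this means 112k ≡ 0 (mod 119), i.e. 119 ∣ 112k. Since gcd(112, 119) = 7, dividing through by 7 this holds exactly when 17 ∣ 16k, and as gcd(16, 17) = 1, exactly when 17 ∣ k.
The smallest positive such k is 17.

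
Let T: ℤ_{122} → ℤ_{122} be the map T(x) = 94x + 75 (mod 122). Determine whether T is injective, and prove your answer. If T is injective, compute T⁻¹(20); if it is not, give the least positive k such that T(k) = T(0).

61

We have gcd(94, 122) = 2 > 1. Taking s = 0 and t = 61: T(0) = 75 and T(61) = 94·61 + 75 = 5809 ≡ 75 (mod 122).
So T(0) = T(61) while 0 ≠ 61, hence T is not injective.
Since T is not injective, we find the least positive k with T(k) = T(0): this means 94k ≡ 0 (mod 122), i.e. 122 ∣ 94k. Since gcd(94, 122) = 2, dividing through by 2 this holds exactly when 61 ∣ 47k, and as gcd(47, 61) = 1, exactly when 61 ∣ k.
The smallest positive such k is 61.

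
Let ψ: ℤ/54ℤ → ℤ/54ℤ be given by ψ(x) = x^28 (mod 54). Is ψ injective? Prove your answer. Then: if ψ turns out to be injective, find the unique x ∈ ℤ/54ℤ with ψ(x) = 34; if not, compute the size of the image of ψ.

ψ(0) = 0^28 = 0.
ψ(6): Repeated squaring mod 54: 6^1 ≡ 6, 6^2 ≡ 6² = 36, 6^4 ≡ 36² = 1296 ≡ 0, 6^8 ≡ 0² = 0, 6^16 ≡ 0² = 0. Since 28 = 16 + 8 + 4, 6^28 ≡ 0·0·0: 0·0 = 0, then 0·0 = 0. So 6^28 ≡ 0 (mod 54).
So ψ(0) = ψ(6) = 0 while 0 ≠ 6, therefore ψ is not injective.
Since ψ is not injective, we determine |image(ψ)|. Computing x^28 mod 54 for each x (by repeated squaring, reducing mod 54 at every step), the values ψ(0), ψ(1), …, ψ(53) are: 0, 1, 52, 27, 4, 49, 0, 7, 46, 27, 10, 43, 0, 13, 40, 27, 16, 37, 0, 19, 34, 27, 22, 31, 0, 25, 28, 27, 28, 25, 0, 31, 22, 27, 34, 19, 0, 37, 16, 27, 40, 13, 0, 43, 10, 27, 46, 7, 0, 49, 4, 27, 52, 1.
The distinct values are {0, 1, 4, 7, 10, 13, 16, 19, 22, 25, 27, 28, 31, 34, 37, 40, 43, 46, 49, 52}; there are 20 of them.

20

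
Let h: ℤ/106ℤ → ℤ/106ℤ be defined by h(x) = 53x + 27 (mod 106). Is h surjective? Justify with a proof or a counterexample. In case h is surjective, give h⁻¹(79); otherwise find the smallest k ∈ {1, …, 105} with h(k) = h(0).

Recall: h is surjective if every y in the codomain equals h(x) for some x in the domain.
Since gcd(53, 106) = 53, we have 53x ≡ 0 (mod 53) for all x, so h(x) ≡ 27 (mod 53).
But 0 ≢ 27 (mod 53), so 0 ∈ ℤ/106ℤ has no preimage. Therefore h is not surjective.
Since h is not surjective, we find the least positive k with h(k) = h(0): this means 53k ≡ 0 (mod 106), i.e. 106 ∣ 53k. Since gcd(53, 106) = 53, dividing through by 53 this holds exactly when 2 ∣ k.
The smallest positive such k is 2.

2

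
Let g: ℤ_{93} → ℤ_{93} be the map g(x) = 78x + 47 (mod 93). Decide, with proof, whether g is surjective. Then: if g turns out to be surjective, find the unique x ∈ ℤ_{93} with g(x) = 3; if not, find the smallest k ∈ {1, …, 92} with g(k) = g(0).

31

Recall: surjectivity means every element of the codomain has a preimage under g.
Since gcd(78, 93) = 3, we have 78x ≡ 0 (mod 3) for all x, so g(x) ≡ 2 (mod 3).
But 0 ≢ 2 (mod 3), so 0 ∈ ℤ_{93} has no preimage. Therefore g is not surjective.
Since g is not surjective, we find the least positive k with g(k) = g(0): this means 78k ≡ 0 (mod 93), i.e. 93 ∣ 78k. Since gcd(78, 93) = 3, dividing through by 3 this holds exactly when 31 ∣ 26k, and as gcd(26, 31) = 1, exactly when 31 ∣ k.
The smallest positive such k is 31.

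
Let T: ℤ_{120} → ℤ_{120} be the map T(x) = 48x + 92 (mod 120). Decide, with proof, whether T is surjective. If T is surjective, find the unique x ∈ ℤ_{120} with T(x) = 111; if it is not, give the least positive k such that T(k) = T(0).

By definition, T is surjective if every y in the codomain equals T(x) for some x in the domain.
Since gcd(48, 120) = 24, we have 48x ≡ 0 (mod 24) for all x, so T(x) ≡ 20 (mod 24).
But 0 ≢ 20 (mod 24), so 0 ∈ ℤ_{120} has no preimage. Therefore T is not surjective.
Since T is not surjective, we find the least positive k with T(k) = T(0): this means 48k ≡ 0 (mod 120), i.e. 120 ∣ 48k. Since gcd(48, 120) = 24, dividing through by 24 this holds exactly when 5 ∣ 2k, and as gcd(2, 5) = 1, exactly when 5 ∣ k.
The smallest positive such k is 5.

5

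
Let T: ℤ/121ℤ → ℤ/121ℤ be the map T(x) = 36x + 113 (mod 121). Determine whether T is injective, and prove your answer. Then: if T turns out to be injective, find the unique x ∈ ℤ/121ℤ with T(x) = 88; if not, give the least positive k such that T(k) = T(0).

43

Suppose T(a) = T(b) in ℤ/121ℤ. Then 36a + 113 ≡ 36b + 113 (mod 121), hence 36(a − b) ≡ 0 (mod 121).
Since gcd(36, 121) = 1, 36 is invertible modulo 121, thus a − b ≡ 0 (mod 121), i.e. a = b.
Thus T is injective.
We now compute 36⁻¹ mod 121 explicitly. Euclid's algorithm: 121 = 3·36 + 13, 36 = 2·13 + 10, 13 = 1·10 + 3, 10 = 3·3 + 1; back-substituting gives 1 = 37·36 − 11·121, so 36⁻¹ ≡ 37 (mod 121).
Since T is injective, we compute T⁻¹(88): solve 36x + 113 ≡ 88 (mod 121), i.e. 36x ≡ 96 (mod 121).
Multiplying by 36⁻¹ = 37 gives x ≡ 37·96 = 3552 = 29·121 + 43 ≡ 43 (mod 121).
Check: T(43) = 36·43 + 113 = 1661 = 13·121 + 88 ≡ 88 (mod 121).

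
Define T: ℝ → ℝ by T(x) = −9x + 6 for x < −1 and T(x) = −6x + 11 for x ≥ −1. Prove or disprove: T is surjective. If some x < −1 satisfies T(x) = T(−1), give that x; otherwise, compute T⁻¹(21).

-11/9

Both pieces are strictly decreasing (slopes −9 and −6), so each is injective on its own interval.
The left piece maps (−∞, −1) onto (15, ∞); the right piece maps [−1, ∞) onto (−∞, 17].
The union (15, ∞) ∪ (−∞, 17] covers ℝ, so T is surjective.
For the follow-up: the images overlap, so an x < −1 with T(x) = T(−1) exists. T(−1) = 17; solving −9x + 6 = 17 for x < −1 gives x = (17 − 6)/(−9) = −11/9.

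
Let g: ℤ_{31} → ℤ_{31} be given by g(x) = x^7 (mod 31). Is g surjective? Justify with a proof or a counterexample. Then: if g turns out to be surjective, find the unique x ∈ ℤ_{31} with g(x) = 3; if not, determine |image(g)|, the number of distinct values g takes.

24

Since 31 is prime, the nonzero elements of ℤ_{31} form a cyclic group of order 30.
As gcd(7, 30) = 1, raising to the 7th power is a bijection on this group: if x_1^7 ≡ x_2^7 then (x_1x_2^{−1})^7 = 1, and the only element of order dividing gcd(7, 30) = 1 is 1, so x_1 = x_2.
With g(0) = 0 this makes g injective on all of ℤ_{31}, hence bijective (finite equal-size domain and codomain). In particular g is surjective.
Since g is surjective, we find the preimage of 3. The inverse of x ↦ x^7 on (ℤ_{31})^× is x ↦ x^13, because 7·13 = 91 = 3·30 + 1 ≡ 1 (mod 30) and x^{30} = 1 for x ≠ 0 (Fermat). So g⁻¹(3) = 3^13 mod 31.
Repeated squaring mod 31: 3^1 ≡ 3, 3^2 ≡ 3² = 9, 3^4 ≡ 9² = 81 ≡ 19, 3^8 ≡ 19² = 361 ≡ 20. Since 13 = 8 + 4 + 1, 3^13 ≡ 20·19·3: 20·19 = 380 ≡ 8, then 8·3 = 24. So 3^13 ≡ 24 (mod 31).
Hence g⁻¹(3) = 24.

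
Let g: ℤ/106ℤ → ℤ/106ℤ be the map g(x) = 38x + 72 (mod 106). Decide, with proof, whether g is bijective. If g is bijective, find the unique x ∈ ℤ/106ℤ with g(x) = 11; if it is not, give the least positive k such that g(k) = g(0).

We have gcd(38, 106) = 2 > 1. Taking u = 0 and v = 53: g(0) = 72 and g(53) = 38·53 + 72 = 2086 ≡ 72 (mod 106).
So g(0) = g(53) while 0 ≠ 53, so g is not injective, hence not bijective.
Since g is not bijective, we find the least positive k with g(k) = g(0): this means 38k ≡ 0 (mod 106), i.e. 106 ∣ 38k. Since gcd(38, 106) = 2, dividing through by 2 this holds exactly when 53 ∣ 19k, and as gcd(19, 53) = 1, exactly when 53 ∣ k.
The smallest positive such k is 53.

53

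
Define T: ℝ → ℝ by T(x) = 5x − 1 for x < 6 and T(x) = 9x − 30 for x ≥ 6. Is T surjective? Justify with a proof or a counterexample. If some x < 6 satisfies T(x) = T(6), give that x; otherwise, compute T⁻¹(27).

5

Both pieces are strictly increasing (slopes 5 and 9), so each is injective on its own interval.
The left piece maps (−∞, 6) onto (−∞, 29); the right piece maps [6, ∞) onto [24, ∞).
The union (−∞, 29) ∪ [24, ∞) covers ℝ, so T is surjective.
For the follow-up: the images overlap, so an x < 6 with T(x) = T(6) exists. T(6) = 24; solving 5x − 1 = 24 for x < 6 gives x = (24 + 1)/5 = 5.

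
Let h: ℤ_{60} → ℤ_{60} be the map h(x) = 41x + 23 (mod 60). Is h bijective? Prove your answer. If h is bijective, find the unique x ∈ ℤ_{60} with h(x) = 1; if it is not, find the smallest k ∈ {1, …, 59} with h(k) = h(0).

58

Recall that h is injective if h(s) = h(t) implies s = t.
If h(s) = h(t), then 41s ≡ 41t (mod 60). Because gcd(41, 60) = 1, we may cancel 41 to get s ≡ t (mod 60).
We now compute 41⁻¹ mod 60 explicitly. Euclid's algorithm: 60 = 1·41 + 19, 41 = 2·19 + 3, 19 = 6·3 + 1; back-substituting gives 1 = 41·41 − 28·60, so 41⁻¹ ≡ 41 (mod 60).
For any y ∈ ℤ_{60}, x = 41(y − 23) mod 60 satisfies h(x) = 41·41(y − 23) + 23 ≡ y (since 41·41 ≡ 1 mod 60). So every y has a preimage.
Hence h is bijective.
Since h is bijective, we find h⁻¹(1): we need 41x ≡ 1 − 23 ≡ 38 (mod 60). Using 41⁻¹ = 41: x ≡ 41·38 = 1558 = 25·60 + 58, so x = 58.
Check: h(58) = 41·58 + 23 = 2401 = 40·60 + 1 ≡ 1 (mod 60).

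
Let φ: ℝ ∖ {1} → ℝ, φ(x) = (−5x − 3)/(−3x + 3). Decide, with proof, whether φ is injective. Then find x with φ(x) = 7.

Suppose φ(x_1) = φ(x_2). Cross-multiplying: (−5x_1 − 3)(−3x_2 + 3) = (−5x_2 − 3)(−3x_1 + 3).
Expanding both sides and cancelling the symmetric terms leaves −24·(x_1 − x_2) = 0. Since −24 ≠ 0, x_1 = x_2. Hence φ is injective.
Solving φ(x) = 7: cross-multiplying gives −5x − 3 = 7(−3x + 3), which rearranges to 16x = 24, so x = 3/2.

3/2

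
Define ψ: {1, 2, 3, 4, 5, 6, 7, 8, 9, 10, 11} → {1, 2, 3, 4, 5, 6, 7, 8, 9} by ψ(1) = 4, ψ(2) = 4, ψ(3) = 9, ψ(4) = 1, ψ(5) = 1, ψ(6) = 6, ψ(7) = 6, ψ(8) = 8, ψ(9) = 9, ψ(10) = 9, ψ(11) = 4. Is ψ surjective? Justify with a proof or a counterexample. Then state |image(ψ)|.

5

No element maps to 2, so ψ is not surjective.
The image of ψ is {1, 4, 6, 8, 9}, which has 5 elements.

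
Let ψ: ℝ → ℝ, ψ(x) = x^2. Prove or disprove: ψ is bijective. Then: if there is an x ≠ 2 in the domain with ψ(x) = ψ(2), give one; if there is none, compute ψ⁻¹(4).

ψ(2) = 4 = (−2)^2 = ψ(−2) (since 2 is even), with 2 ≠ −2. So ψ is not injective, hence not bijective.
For the follow-up, such an x exists: taking x = −2 ∈ ℝ gives ψ(−2) = 4 = ψ(2) with −2 ≠ 2.

-2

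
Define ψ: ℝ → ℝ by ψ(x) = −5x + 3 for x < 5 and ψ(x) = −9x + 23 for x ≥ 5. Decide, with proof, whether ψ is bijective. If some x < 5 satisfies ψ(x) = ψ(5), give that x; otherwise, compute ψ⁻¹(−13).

16/5

Both pieces are strictly decreasing (slopes −5 and −9), so each is injective on its own interval.
The left piece maps (−∞, 5) onto (−22, ∞); the right piece maps [5, ∞) onto (−∞, −22].
Since −22 = −22, the images partition ℝ: ψ is injective and surjective, hence bijective.
Because the two images are disjoint, no x < 5 has ψ(x) = ψ(5), so we compute ψ⁻¹(−13): −13 lies in (−22, ∞), so solve −5x + 3 = −13: x = (−13 − 3)/(−5) = 16/5.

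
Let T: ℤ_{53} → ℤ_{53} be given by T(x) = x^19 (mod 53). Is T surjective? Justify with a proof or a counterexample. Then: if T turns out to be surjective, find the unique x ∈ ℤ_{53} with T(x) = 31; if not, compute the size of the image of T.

27

Since 53 is prime, the nonzero elements of ℤ_{53} form a cyclic group of order 52.
As gcd(19, 52) = 1, raising to the 19th power is a bijection on this group: if u^19 ≡ v^19 then (uv^{−1})^19 = 1, and the only element of order dividing gcd(19, 52) = 1 is 1, so u = v.
With T(0) = 0 this makes T injective on all of ℤ_{53}, hence bijective (finite equal-size domain and codomain). In particular T is surjective.
Since T is surjective, we find the preimage of 31. The inverse of x ↦ x^19 on (ℤ_{53})^× is x ↦ x^11, because 19·11 = 209 = 4·52 + 1 ≡ 1 (mod 52) and x^{52} = 1 for x ≠ 0 (Fermat). So T⁻¹(31) = 31^11 mod 53.
Repeated squaring mod 53: 31^1 ≡ 31, 31^2 ≡ 31² = 961 ≡ 7, 31^4 ≡ 7² = 49, 31^8 ≡ 49² = 2401 ≡ 16. Since 11 = 8 + 2 + 1, 31^11 ≡ 16·7·31: 16·7 = 112 ≡ 6, then 6·31 = 186 ≡ 27. So 31^11 ≡ 27 (mod 53).
Hence T⁻¹(31) = 27.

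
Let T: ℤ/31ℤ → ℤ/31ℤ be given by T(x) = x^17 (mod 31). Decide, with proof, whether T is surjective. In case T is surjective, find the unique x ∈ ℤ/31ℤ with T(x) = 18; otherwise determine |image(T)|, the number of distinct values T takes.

7

Since 31 is prime, the nonzero elements of ℤ/31ℤ form a cyclic group of order 30.
As gcd(17, 30) = 1, raising to the 17th power is a bijection on this group: if u^17 ≡ v^17 then (uv^{−1})^17 = 1, and the only element of order dividing gcd(17, 30) = 1 is 1, so u = v.
With T(0) = 0 this makes T injective on all of ℤ/31ℤ, hence bijective (finite equal-size domain and codomain). In particular T is surjective.
Since T is surjective, we find the preimage of 18. The inverse of x ↦ x^17 on (ℤ/31ℤ)^× is x ↦ x^23, because 17·23 = 391 = 13·30 + 1 ≡ 1 (mod 30) and x^{30} = 1 for x ≠ 0 (Fermat). So T⁻¹(18) = 18^23 mod 31.
Repeated squaring mod 31: 18^1 ≡ 18, 18^2 ≡ 18² = 324 ≡ 14, 18^4 ≡ 14² = 196 ≡ 10, 18^8 ≡ 10² = 100 ≡ 7, 18^16 ≡ 7² = 49 ≡ 18. Since 23 = 16 + 4 + 2 + 1, 18^23 ≡ 18·10·14·18: 18·10 = 180 ≡ 25, then 25·14 = 350 ≡ 9, then 9·18 = 162 ≡ 7. So 18^23 ≡ 7 (mod 31).
Hence T⁻¹(18) = 7.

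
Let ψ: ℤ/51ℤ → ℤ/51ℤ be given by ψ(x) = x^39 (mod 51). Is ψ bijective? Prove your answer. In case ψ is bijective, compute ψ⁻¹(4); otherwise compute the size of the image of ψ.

Computing x^39 mod 51 for each x (by repeated squaring, reducing mod 51 at every step), the values ψ(0), ψ(1), …, ψ(50) are: 0, 1, 26, 45, 13, 44, 48, 46, 32, 36, 22, 20, 24, 4, 23, 42, 16, 17, 18, 43, 11, 30, 10, 14, 12, 49, 2, 39, 37, 41, 21, 40, 8, 33, 34, 35, 9, 28, 47, 27, 31, 29, 15, 19, 5, 3, 7, 38, 6, 25, 50.
Every element of ℤ/51ℤ appears exactly once in this list, so ψ is a bijection, and in particular bijective.
Since ψ is bijective, we read off the preimage of 4 from the same table: ψ(13) = 4, so ψ⁻¹(4) = 13.

13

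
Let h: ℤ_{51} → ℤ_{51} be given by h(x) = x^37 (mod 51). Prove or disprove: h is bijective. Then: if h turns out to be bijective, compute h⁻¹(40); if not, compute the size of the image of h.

Computing x^37 mod 51 for each x (by repeated squaring, reducing mod 51 at every step), the values h(0), h(1), …, h(50) are: 0, 1, 32, 39, 4, 14, 24, 28, 26, 42, 40, 44, 3, 13, 29, 36, 16, 17, 18, 49, 5, 21, 31, 41, 45, 43, 8, 6, 10, 20, 30, 46, 2, 33, 34, 35, 15, 22, 38, 48, 7, 11, 9, 25, 23, 27, 37, 47, 12, 19, 50.
Every element of ℤ_{51} appears exactly once in this list, so h is a bijection, and in particular bijective.
Since h is bijective, we read off the preimage of 40 from the same table: h(10) = 40, so h⁻¹(40) = 10.

10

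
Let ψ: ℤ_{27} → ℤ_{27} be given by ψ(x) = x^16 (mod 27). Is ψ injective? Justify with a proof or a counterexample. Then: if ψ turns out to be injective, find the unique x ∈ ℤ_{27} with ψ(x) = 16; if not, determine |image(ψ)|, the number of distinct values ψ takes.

10

ψ(0) = 0^16 = 0.
ψ(3): Repeated squaring mod 27: 3^1 ≡ 3, 3^2 ≡ 3² = 9, 3^4 ≡ 9² = 81 ≡ 0, 3^8 ≡ 0² = 0, 3^16 ≡ 0² = 0. So 3^16 ≡ 0 (mod 27).
So ψ(0) = ψ(3) = 0 while 0 ≠ 3, thus ψ is not injective.
Since ψ is not injective, we determine |image(ψ)|. Computing x^16 mod 27 for each x (by repeated squaring, reducing mod 27 at every step), the values ψ(0), ψ(1), …, ψ(26) are: 0, 1, 7, 0, 22, 13, 0, 16, 19, 0, 10, 25, 0, 4, 4, 0, 25, 10, 0, 19, 16, 0, 13, 22, 0, 7, 1.
The distinct values are {0, 1, 4, 7, 10, 13, 16, 19, 22, 25}; there are 10 of them.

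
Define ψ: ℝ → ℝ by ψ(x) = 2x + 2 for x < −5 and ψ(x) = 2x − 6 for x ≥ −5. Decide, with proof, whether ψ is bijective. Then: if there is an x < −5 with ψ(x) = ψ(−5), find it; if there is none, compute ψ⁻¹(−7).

-9

Both pieces are strictly increasing (slopes 2 and 2), so each is injective on its own interval.
The left piece maps (−∞, −5) onto (−∞, −8); the right piece maps [−5, ∞) onto [−16, ∞).
These images overlap. In particular ψ(−5) = −16 (right piece), and solving 2x + 2 = −16 on the left piece gives x = −9 < −5.
So ψ(−9) = ψ(−5) with −9 ≠ −5, and ψ is not injective, hence not bijective. This x = −9 is the requested value below −5.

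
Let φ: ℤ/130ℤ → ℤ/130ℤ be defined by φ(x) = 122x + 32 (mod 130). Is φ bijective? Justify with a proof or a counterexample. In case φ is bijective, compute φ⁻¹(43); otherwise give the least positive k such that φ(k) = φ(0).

65

Recall: φ is injective if φ(s) = φ(t) implies s = t.
We have gcd(122, 130) = 2 > 1. Taking s = 0 and t = 65: φ(0) = 32 and φ(65) = 122·65 + 32 = 7962 ≡ 32 (mod 130).
So φ(0) = φ(65) while 0 ≠ 65, so φ is not injective, hence not bijective.
Since φ is not bijective, we find the least positive k with φ(k) = φ(0): this means 122k ≡ 0 (mod 130), i.e. 130 ∣ 122k. Since gcd(122, 130) = 2, dividing through by 2 this holds exactly when 65 ∣ 61k, and as gcd(61, 65) = 1, exactly when 65 ∣ k.
The smallest positive such k is 65.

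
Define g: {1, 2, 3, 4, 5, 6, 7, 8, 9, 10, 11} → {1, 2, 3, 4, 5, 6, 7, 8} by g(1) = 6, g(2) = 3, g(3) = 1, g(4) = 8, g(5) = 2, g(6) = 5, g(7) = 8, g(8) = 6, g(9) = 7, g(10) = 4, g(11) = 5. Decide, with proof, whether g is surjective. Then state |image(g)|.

Every element of the codomain has a preimage: 1 = g(3), 2 = g(5), 3 = g(2), 4 = g(10), 5 = g(6), 6 = g(1), 7 = g(9), 8 = g(4).
Hence g is surjective.
The image of g is {1, 2, 3, 4, 5, 6, 7, 8}, which has 8 elements.

8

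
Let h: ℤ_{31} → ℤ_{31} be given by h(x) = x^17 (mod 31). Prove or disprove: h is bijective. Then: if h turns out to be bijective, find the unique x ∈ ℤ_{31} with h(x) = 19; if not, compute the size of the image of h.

Since 31 is prime, the nonzero elements of ℤ_{31} form a cyclic group of order 30.
As gcd(17, 30) = 1, raising to the 17th power is a bijection on this group: if x_1^17 ≡ x_2^17 then (x_1x_2^{−1})^17 = 1, and the only element of order dividing gcd(17, 30) = 1 is 1, so x_1 = x_2.
With h(0) = 0 this makes h injective on all of ℤ_{31}, hence bijective (finite equal-size domain and codomain). In particular h is bijective.
Since h is bijective, we find the preimage of 19. The inverse of x ↦ x^17 on (ℤ_{31})^× is x ↦ x^23, because 17·23 = 391 = 13·30 + 1 ≡ 1 (mod 30) and x^{30} = 1 for x ≠ 0 (Fermat). So h⁻¹(19) = 19^23 mod 31.
Repeated squaring mod 31: 19^1 ≡ 19, 19^2 ≡ 19² = 361 ≡ 20, 19^4 ≡ 20² = 400 ≡ 28, 19^8 ≡ 28² = 784 ≡ 9, 19^16 ≡ 9² = 81 ≡ 19. Since 23 = 16 + 4 + 2 + 1, 19^23 ≡ 19·28·20·19: 19·28 = 532 ≡ 5, then 5·20 = 100 ≡ 7, then 7·19 = 133 ≡ 9. So 19^23 ≡ 9 (mod 31).
Hence h⁻¹(19) = 9.

9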